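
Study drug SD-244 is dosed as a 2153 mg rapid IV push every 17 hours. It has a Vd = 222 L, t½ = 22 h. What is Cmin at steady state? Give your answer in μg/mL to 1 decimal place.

13.7 μg/mL

k = ln2/t½ = ln2/22 ≈ 0.031507 h⁻¹; fraction remaining f = e^(−kτ) = e^(−0.031507×17) ≈ 0.5853.
Each bolus raises the concentration by D/Vd = 2153/222 ≈ 9.698 μg/mL.
Steady-state trough Cmin,ss = C₀·f/(1−f) ≈ 9.698 × 0.5853/0.4147 ≈ 13.688 μg/mL.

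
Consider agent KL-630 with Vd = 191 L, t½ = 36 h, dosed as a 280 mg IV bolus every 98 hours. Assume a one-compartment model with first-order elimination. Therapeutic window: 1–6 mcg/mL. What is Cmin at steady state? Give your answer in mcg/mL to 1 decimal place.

0.3 mcg/mL

k = ln2/t½ = ln2/36 ≈ 0.019254 h⁻¹; fraction remaining f = e^(−kτ) = e^(−0.019254×98) ≈ 0.1515.
At steady state, accumulation factor R = 1/(1 − e^(−kτ)) ≈ 1.1786.
Single-dose peak C₀ = D/Vd = 280/191 ≈ 1.466 mcg/mL.
Cmax,ss = C₀/(1 − f) ≈ 1.466/0.8485 ≈ 1.728 mcg/mL.
Steady-state trough Cmin,ss = Cmax,ss·f ≈ 1.728 × 0.1515 ≈ 0.262 mcg/mL.
Trough 0.3 mcg/mL vs MEC 1 mcg/mL: subtherapeutic.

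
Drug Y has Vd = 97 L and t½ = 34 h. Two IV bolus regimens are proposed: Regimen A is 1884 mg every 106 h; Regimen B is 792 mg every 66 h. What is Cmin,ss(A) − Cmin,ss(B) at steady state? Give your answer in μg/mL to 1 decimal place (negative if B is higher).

Regimen A: f = (1/2)^(106/34) ≈ 0.1152; Cmin,ss = (1884/97)·f/(1−f) ≈ 2.529 μg/mL.
Regimen B: f = (1/2)^(66/34) ≈ 0.2604; Cmin,ss = (792/97)·f/(1−f) ≈ 2.875 μg/mL.
Difference ≈ 2.529 − 2.875 ≈ -0.346 μg/mL.

-0.3 μg/mL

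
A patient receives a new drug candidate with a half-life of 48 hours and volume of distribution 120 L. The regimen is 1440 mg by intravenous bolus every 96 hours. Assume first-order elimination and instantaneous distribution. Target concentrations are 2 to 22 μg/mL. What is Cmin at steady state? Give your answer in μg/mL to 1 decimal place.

The dosing interval is 2 half-lives, so f = 2^(−2) = 0.25.
At steady state, R = 1/(1 − 0.25) = 4/3.
Single-dose peak C₀ = D/Vd = 1440/120 = 12 μg/mL.
Steady-state peak Cmax,ss = C₀·R = 12 × 4/3 ≈ 16.000 μg/mL.
Steady-state trough Cmin,ss = Cmax,ss·f ≈ 16.000 × 0.25 ≈ 4.000 μg/mL.
Trough 4.0 μg/mL vs MEC 2 μg/mL: adequate.

4.0 μg/mL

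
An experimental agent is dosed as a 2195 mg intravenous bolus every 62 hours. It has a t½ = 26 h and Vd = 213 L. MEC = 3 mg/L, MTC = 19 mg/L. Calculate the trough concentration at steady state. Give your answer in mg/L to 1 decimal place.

2.4 mg/L

Over one 62-h interval, 62/26 ≈ 2.3846 half-lives elapse, leaving f ≈ 0.1915 of each dose.
Single-dose peak C₀ = D/Vd = 2195/213 ≈ 10.305 mg/L.
Steady-state trough Cmin,ss = C₀·f/(1−f) ≈ 10.305 × 0.1915/0.8085 ≈ 2.441 mg/L.
Trough 2.4 mg/L vs MEC 3 mg/L: subtherapeutic.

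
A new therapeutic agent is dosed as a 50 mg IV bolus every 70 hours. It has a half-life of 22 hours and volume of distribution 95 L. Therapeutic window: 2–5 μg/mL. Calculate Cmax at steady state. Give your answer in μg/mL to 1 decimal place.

Over one 70-h interval, 70/22 ≈ 3.1818 half-lives elapse, leaving f ≈ 0.1102 of each dose.
At steady state, accumulation factor R = 1/(1 − e^(−kτ)) ≈ 1.1238.
Each bolus raises the concentration by D/Vd = 50/95 ≈ 0.526 μg/mL.
Steady-state peak Cmax,ss = C₀·R ≈ 0.526 × 1.1238 ≈ 0.591 μg/mL.
Peak 0.6 μg/mL vs MTC 5 μg/mL: below toxic threshold.

0.6 μg/mL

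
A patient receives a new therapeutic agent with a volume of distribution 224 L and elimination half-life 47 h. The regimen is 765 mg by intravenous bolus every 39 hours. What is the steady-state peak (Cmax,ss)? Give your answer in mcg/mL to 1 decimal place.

7.8 mcg/mL

τ/t½ = 39/47 ≈ 0.82979, so fraction remaining f = (1/2)^(39/47) ≈ 0.5626.
Accumulation ratio R = 1/(1 − f) ≈ 1/0.4374 ≈ 2.2862.
Single-dose peak C₀ = D/Vd = 765/224 ≈ 3.415 mcg/mL.
Cmax,ss = C₀/(1 − f) ≈ 3.415/0.4374 ≈ 7.807 mcg/mL.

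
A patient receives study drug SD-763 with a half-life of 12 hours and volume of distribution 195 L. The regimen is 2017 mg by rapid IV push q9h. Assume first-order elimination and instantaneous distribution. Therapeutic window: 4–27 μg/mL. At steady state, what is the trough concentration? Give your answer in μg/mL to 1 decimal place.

τ/t½ = 9/12 ≈ 0.75, so fraction remaining f = (1/2)^(9/12) ≈ 0.5946.
At steady state, accumulation factor R = 1/(1 − e^(−kτ)) ≈ 2.4667.
Each bolus raises the concentration by D/Vd = 2017/195 ≈ 10.344 μg/mL.
Cmax,ss = C₀/(1 − f) ≈ 10.344/0.4054 ≈ 25.516 μg/mL.
Steady-state trough Cmin,ss = Cmax,ss·f ≈ 25.516 × 0.5946 ≈ 15.172 μg/mL.
Trough 15.2 μg/mL vs MEC 4 μg/mL: adequate.

15.2 μg/mL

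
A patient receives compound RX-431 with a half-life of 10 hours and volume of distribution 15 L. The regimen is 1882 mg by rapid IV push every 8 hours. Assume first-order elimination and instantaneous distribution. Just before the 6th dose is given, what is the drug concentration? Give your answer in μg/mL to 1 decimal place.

f = (1/2)^(τ/t½) = (1/2)^(8/10) ≈ 0.5743.
C₀ = D/Vd = 1882/15 ≈ 125.467 μg/mL.
Before the 6th dose, 5 doses have been given. Superposition: Cmin = C₀·(f + f² + … + f^5).
≈ 125.467 × (0.5743 + 0.3298 + 0.1894 + 0.1088 + 0.0625) ≈ 125.467 × 1.2648 ≈ 158.691 μg/mL.

158.7 μg/mL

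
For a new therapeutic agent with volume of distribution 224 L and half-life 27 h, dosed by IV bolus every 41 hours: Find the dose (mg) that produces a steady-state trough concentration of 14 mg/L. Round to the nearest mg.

τ/t½ = 41/27 ≈ 1.5185, so f = (1/2)^(41/27) ≈ 0.349044.
Cmin,ss = (D/Vd)·f/(1−f), so D = Cmin,ss·Vd·(1−f)/f.
D = 14 × 224 × (1−f)/f ≈ 14 × 224 × 1.86497 ≈ 5848.55 mg.

5849 mg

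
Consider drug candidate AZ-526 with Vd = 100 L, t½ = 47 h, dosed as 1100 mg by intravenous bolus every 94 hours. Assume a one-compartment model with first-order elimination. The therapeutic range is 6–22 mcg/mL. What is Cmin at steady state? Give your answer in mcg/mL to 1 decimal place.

3.7 mcg/mL

τ = 94 h = 2 half-lives, so f = (1/2)^2 = 0.25.
At steady state, R = 1/(1 − 0.25) = 4/3.
Single-dose peak C₀ = D/Vd = 1100/100 = 11 mcg/mL.
Steady-state peak Cmax,ss = C₀·R = 11 × 4/3 ≈ 14.667 mcg/mL.
Steady-state trough Cmin,ss = Cmax,ss·f ≈ 14.667 × 0.25 ≈ 3.667 mcg/mL.
Trough 3.7 mcg/mL vs MEC 6 mcg/mL: subtherapeutic.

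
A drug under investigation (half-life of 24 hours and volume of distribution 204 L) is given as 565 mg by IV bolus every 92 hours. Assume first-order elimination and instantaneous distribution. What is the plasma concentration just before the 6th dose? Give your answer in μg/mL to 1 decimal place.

f = (1/2)^(τ/t½) = (1/2)^(92/24) ≈ 0.0702.
C₀ = D/Vd = 565/204 ≈ 2.770 μg/mL.
Before the 6th dose, 5 doses have been given. Superposition: Cmin = C₀·(f + f² + … + f^5).
≈ 2.770 × (0.0702 + 0.0049 + 0.0003 + 0.0000 + 0.0000) ≈ 2.770 × 0.0754 ≈ 0.209 μg/mL.

0.2 μg/mL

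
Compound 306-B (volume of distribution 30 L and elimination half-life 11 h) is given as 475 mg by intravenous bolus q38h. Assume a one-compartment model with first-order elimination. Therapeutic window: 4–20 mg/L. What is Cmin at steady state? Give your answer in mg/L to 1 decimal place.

1.6 mg/L

k = ln2/t½ = ln2/11 ≈ 0.063013 h⁻¹; fraction remaining f = e^(−kτ) = e^(−0.063013×38) ≈ 0.0912.
At steady state, accumulation factor R = 1/(1 − e^(−kτ)) ≈ 1.1004.
Each bolus raises the concentration by D/Vd = 475/30 ≈ 15.833 mg/L.
Steady-state peak Cmax,ss = C₀·R ≈ 15.833 × 1.1004 ≈ 17.423 mg/L.
One interval later, Cmin,ss = Cmax,ss·e^(−kτ) ≈ 17.423 × 0.0912 ≈ 1.589 mg/L.
Trough 1.6 mg/L vs MEC 4 mg/L: subtherapeutic.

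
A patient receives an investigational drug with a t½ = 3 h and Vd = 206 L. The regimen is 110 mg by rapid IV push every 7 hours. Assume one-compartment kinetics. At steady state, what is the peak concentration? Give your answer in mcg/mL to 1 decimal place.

k = ln2/t½ = ln2/3 ≈ 0.231049 h⁻¹; fraction remaining f = e^(−kτ) = e^(−0.231049×7) ≈ 0.1984.
At steady state, accumulation factor R = 1/(1 − e^(−kτ)) ≈ 1.2475.
Single-dose peak C₀ = D/Vd = 110/206 ≈ 0.534 mcg/mL.
Steady-state peak Cmax,ss = C₀·R ≈ 0.534 × 1.2475 ≈ 0.666 mcg/mL.

0.7 mcg/mL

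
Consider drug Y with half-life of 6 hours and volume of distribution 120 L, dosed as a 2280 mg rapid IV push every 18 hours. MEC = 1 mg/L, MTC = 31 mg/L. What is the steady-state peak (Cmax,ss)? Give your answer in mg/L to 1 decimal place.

21.7 mg/L

The dosing interval is 3 half-lives, so f = 2^(−3) = 0.125.
At steady state, R = 1/(1 − 0.125) = 8/7.
Single-dose peak C₀ = D/Vd = 2280/120 = 19 mg/L.
Steady-state peak Cmax,ss = C₀·R = 19 × 8/7 ≈ 21.714 mg/L.
Peak 21.7 mg/L vs MTC 31 mg/L: below toxic threshold.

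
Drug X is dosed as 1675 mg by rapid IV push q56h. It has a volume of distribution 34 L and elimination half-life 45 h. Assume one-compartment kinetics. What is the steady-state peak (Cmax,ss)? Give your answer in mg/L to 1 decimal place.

k = ln2/t½ = ln2/45 ≈ 0.015403 h⁻¹; fraction remaining f = e^(−kτ) = e^(−0.015403×56) ≈ 0.4221.
At steady state, accumulation factor R = 1/(1 − e^(−kτ)) ≈ 1.7304.
Single-dose peak C₀ = D/Vd = 1675/34 ≈ 49.265 mg/L.
Cmax,ss = C₀/(1 − f) ≈ 49.265/0.5779 ≈ 85.248 mg/L.

85.2 mg/L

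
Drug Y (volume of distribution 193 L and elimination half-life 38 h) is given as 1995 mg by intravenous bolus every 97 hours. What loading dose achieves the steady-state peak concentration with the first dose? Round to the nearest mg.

f = (1/2)^(97/38) ≈ 0.170444; accumulation ratio R = 1/(1−f) ≈ 1.20546.
Loading dose to hit Cmax,ss on first dose: D_load = D_maint·R ≈ 1995 × 1.20546 ≈ 2404.89 mg.

2405 mg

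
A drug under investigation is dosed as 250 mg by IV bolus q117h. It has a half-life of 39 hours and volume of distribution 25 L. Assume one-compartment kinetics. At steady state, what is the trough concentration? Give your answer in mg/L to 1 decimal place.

1.4 mg/L

τ = 117 h = 3 half-lives, so f = (1/2)^3 = 0.125.
Accumulation ratio R = 1/(1 − f) = 1/0.875 = 8/7.
Single-dose peak C₀ = D/Vd = 250/25 = 10 mg/L.
Steady-state peak Cmax,ss = C₀·R = 10 × 8/7 ≈ 11.429 mg/L.
Steady-state trough Cmin,ss = Cmax,ss·f ≈ 11.429 × 0.125 ≈ 1.429 mg/L.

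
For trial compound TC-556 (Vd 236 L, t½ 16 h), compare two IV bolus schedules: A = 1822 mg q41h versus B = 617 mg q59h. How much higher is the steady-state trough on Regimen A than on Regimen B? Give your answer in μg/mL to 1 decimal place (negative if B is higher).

1.4 μg/mL

Regimen A: f = (1/2)^(41/16) ≈ 0.1693; Cmin,ss = (1822/236)·f/(1−f) ≈ 1.573 μg/mL.
Regimen B: f = (1/2)^(59/16) ≈ 0.0776; Cmin,ss = (617/236)·f/(1−f) ≈ 0.220 μg/mL.
Difference ≈ 1.573 − 0.220 ≈ 1.353 μg/mL.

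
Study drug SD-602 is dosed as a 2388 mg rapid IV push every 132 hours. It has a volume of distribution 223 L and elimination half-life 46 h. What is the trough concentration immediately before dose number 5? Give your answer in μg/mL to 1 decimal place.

f = (1/2)^(τ/t½) = (1/2)^(132/46) ≈ 0.1368.
C₀ = D/Vd = 2388/223 ≈ 10.709 μg/mL.
Before the 5th dose, 4 doses have been given. Superposition: Cmin = C₀·(f + f² + … + f^4).
≈ 10.709 × (0.1368 + 0.0187 + 0.0026 + 0.0004) ≈ 10.709 × 0.1585 ≈ 1.697 μg/mL.

1.7 μg/mL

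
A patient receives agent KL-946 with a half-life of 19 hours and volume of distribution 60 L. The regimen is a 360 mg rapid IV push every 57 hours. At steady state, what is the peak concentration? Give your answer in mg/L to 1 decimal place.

The dosing interval is 3 half-lives, so f = 2^(−3) = 0.125.
Accumulation ratio R = 1/(1 − f) = 1/0.875 = 8/7.
Single-dose peak C₀ = D/Vd = 360/60 = 6 mg/L.
Steady-state peak Cmax,ss = C₀·R = 6 × 8/7 ≈ 6.857 mg/L.

6.9 mg/L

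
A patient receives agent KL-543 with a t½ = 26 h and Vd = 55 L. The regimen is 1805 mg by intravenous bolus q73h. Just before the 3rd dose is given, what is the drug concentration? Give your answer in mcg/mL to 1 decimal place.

f = (1/2)^(τ/t½) = (1/2)^(73/26) ≈ 0.1428.
C₀ = D/Vd = 1805/55 ≈ 32.818 mcg/mL.
Before the 3rd dose, 2 doses have been given. Superposition: Cmin = C₀·(f + f²).
≈ 32.818 × (0.1428 + 0.0204) ≈ 32.818 × 0.1632 ≈ 5.356 mcg/mL.

5.4 mcg/mL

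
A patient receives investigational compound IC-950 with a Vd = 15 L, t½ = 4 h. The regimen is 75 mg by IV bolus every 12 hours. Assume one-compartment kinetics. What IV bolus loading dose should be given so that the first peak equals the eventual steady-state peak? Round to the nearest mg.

f = (1/2)^(12/4) ≈ 0.125000; accumulation ratio R = 1/(1−f) ≈ 1.14286.
Loading dose to hit Cmax,ss on first dose: D_load = D_maint·R ≈ 75 × 1.14286 ≈ 85.71 mg.

86 mg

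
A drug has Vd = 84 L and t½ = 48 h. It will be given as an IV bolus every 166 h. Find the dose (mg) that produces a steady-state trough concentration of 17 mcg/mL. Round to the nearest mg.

τ/t½ = 166/48 ≈ 3.4583, so f = (1/2)^(166/48) ≈ 0.090978.
Cmin,ss = (D/Vd)·f/(1−f), so D = Cmin,ss·Vd·(1−f)/f.
D = 17 × 84 × (1−f)/f ≈ 17 × 84 × 9.99167 ≈ 14268.10 mg.

14268 mg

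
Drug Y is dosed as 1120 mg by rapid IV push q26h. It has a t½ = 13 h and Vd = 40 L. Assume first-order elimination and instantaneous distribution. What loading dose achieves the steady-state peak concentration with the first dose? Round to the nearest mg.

1493 mg

f = (1/2)^(26/13) ≈ 0.250000; accumulation ratio R = 1/(1−f) ≈ 1.33333.
Loading dose to hit Cmax,ss on first dose: D_load = D_maint·R ≈ 1120 × 1.33333 ≈ 1493.33 mg.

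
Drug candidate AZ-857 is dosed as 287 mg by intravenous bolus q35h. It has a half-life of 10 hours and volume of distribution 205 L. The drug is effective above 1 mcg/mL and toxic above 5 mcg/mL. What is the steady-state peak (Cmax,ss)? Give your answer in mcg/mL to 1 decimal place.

1.5 mcg/mL

τ/t½ = 35/10 ≈ 3.5, so fraction remaining f = (1/2)^(35/10) ≈ 0.0884.
Accumulation ratio R = 1/(1 − f) ≈ 1/0.9116 ≈ 1.0970.
Single-dose peak C₀ = D/Vd = 287/205 ≈ 1.400 mcg/mL.
Cmax,ss = C₀/(1 − f) ≈ 1.400/0.9116 ≈ 1.536 mcg/mL.
Peak 1.5 mcg/mL vs MTC 5 mcg/mL: below toxic threshold.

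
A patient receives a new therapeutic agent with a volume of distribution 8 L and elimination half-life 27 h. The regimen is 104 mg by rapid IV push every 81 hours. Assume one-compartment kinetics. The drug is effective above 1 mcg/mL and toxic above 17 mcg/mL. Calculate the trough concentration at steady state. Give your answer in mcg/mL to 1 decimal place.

The dosing interval is 3 half-lives, so f = 2^(−3) = 0.125.
At steady state, R = 1/(1 − 0.125) = 8/7.
Single-dose peak C₀ = D/Vd = 104/8 = 13 mcg/mL.
Steady-state peak Cmax,ss = C₀·R = 13 × 8/7 ≈ 14.857 mcg/mL.
Steady-state trough Cmin,ss = Cmax,ss·f ≈ 14.857 × 0.125 ≈ 1.857 mcg/mL.
Trough 1.9 mcg/mL vs MEC 1 mcg/mL: adequate.

1.9 mcg/mL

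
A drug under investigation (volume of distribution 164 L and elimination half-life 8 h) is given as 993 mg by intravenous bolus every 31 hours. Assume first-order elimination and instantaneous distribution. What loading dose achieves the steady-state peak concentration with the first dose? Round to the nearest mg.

1066 mg

f = (1/2)^(31/8) ≈ 0.068157; accumulation ratio R = 1/(1−f) ≈ 1.07314.
Loading dose to hit Cmax,ss on first dose: D_load = D_maint·R ≈ 993 × 1.07314 ≈ 1065.63 mg.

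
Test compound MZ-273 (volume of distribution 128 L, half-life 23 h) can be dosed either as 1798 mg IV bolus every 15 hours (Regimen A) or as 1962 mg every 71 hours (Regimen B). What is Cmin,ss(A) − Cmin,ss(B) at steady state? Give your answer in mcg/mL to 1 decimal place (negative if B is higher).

22.5 mcg/mL

Regimen A: f = (1/2)^(15/23) ≈ 0.6363; Cmin,ss = (1798/128)·f/(1−f) ≈ 24.575 mcg/mL.
Regimen B: f = (1/2)^(71/23) ≈ 0.1177; Cmin,ss = (1962/128)·f/(1−f) ≈ 2.045 mcg/mL.
Difference ≈ 24.575 − 2.045 ≈ 22.530 mcg/mL.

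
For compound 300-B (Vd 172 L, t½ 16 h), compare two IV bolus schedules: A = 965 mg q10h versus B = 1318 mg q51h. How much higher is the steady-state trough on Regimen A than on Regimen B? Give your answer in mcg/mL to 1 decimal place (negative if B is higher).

9.4 mcg/mL

Regimen A: f = (1/2)^(10/16) ≈ 0.6484; Cmin,ss = (965/172)·f/(1−f) ≈ 10.346 mcg/mL.
Regimen B: f = (1/2)^(51/16) ≈ 0.1098; Cmin,ss = (1318/172)·f/(1−f) ≈ 0.945 mcg/mL.
Difference ≈ 10.346 − 0.945 ≈ 9.401 mcg/mL.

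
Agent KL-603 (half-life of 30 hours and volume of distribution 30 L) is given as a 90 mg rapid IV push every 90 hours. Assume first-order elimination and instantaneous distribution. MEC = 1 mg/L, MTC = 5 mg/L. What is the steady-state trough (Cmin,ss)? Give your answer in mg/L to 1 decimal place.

τ = 90 h = 3 half-lives, so f = (1/2)^3 = 0.125.
Accumulation ratio R = 1/(1 − f) = 1/0.875 = 8/7.
Single-dose peak C₀ = D/Vd = 90/30 = 3 mg/L.
Steady-state peak Cmax,ss = C₀·R = 3 × 8/7 ≈ 3.429 mg/L.
Steady-state trough Cmin,ss = Cmax,ss·f ≈ 3.429 × 0.125 ≈ 0.429 mg/L.
Trough 0.4 mg/L vs MEC 1 mg/L: subtherapeutic.

0.4 mg/L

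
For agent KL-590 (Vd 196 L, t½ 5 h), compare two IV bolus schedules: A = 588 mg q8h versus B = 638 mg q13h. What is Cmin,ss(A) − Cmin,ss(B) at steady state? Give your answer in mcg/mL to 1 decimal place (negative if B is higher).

Regimen A: f = (1/2)^(8/5) ≈ 0.3299; Cmin,ss = (588/196)·f/(1−f) ≈ 1.477 mcg/mL.
Regimen B: f = (1/2)^(13/5) ≈ 0.1649; Cmin,ss = (638/196)·f/(1−f) ≈ 0.643 mcg/mL.
Difference ≈ 1.477 − 0.643 ≈ 0.834 mcg/mL.

0.8 mcg/mL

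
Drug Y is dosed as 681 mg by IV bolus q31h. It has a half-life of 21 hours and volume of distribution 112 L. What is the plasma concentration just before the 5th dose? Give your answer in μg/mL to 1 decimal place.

f = (1/2)^(τ/t½) = (1/2)^(31/21) ≈ 0.3594.
C₀ = D/Vd = 681/112 ≈ 6.080 μg/mL.
Before the 5th dose, 4 doses have been given. Superposition: Cmin = C₀·(f + f² + … + f^4).
≈ 6.080 × (0.3594 + 0.1292 + 0.0464 + 0.0167) ≈ 6.080 × 0.5517 ≈ 3.354 μg/mL.

3.4 μg/mL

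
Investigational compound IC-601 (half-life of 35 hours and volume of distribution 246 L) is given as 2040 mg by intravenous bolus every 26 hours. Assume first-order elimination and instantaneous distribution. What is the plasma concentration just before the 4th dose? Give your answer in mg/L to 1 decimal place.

9.7 mg/L

f = (1/2)^(τ/t½) = (1/2)^(26/35) ≈ 0.5976.
C₀ = D/Vd = 2040/246 ≈ 8.293 mg/L.
Before the 4th dose, 3 doses have been given. Superposition: Cmin = C₀·(f + f² + … + f^3).
≈ 8.293 × (0.5976 + 0.3571 + 0.2134) ≈ 8.293 × 1.1681 ≈ 9.687 mg/L.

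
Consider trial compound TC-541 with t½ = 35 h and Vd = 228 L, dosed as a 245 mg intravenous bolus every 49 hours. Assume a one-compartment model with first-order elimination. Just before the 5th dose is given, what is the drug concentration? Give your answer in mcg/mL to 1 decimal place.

0.6 mcg/mL

f = (1/2)^(τ/t½) = (1/2)^(49/35) ≈ 0.3789.
C₀ = D/Vd = 245/228 ≈ 1.075 mcg/mL.
Before the 5th dose, 4 doses have been given. Superposition: Cmin = C₀·(f + f² + … + f^4).
≈ 1.075 × (0.3789 + 0.1436 + 0.0544 + 0.0206) ≈ 1.075 × 0.5975 ≈ 0.642 mcg/mL.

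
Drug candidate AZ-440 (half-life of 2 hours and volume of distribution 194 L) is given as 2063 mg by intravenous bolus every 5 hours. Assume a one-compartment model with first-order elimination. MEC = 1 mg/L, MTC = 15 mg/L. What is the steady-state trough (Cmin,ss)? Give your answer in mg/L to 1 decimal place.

τ/t½ = 5/2 ≈ 2.5, so fraction remaining f = (1/2)^(5/2) ≈ 0.1768.
Single-dose peak C₀ = D/Vd = 2063/194 ≈ 10.634 mg/L.
Steady-state trough Cmin,ss = C₀·f/(1−f) ≈ 10.634 × 0.1768/0.8232 ≈ 2.284 mg/L.
Trough 2.3 mg/L vs MEC 1 mg/L: adequate.

2.3 mg/L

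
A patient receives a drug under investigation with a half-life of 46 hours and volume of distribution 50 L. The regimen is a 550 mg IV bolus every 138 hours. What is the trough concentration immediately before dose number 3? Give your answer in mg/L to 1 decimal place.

f = (1/2)^(τ/t½) = (1/2)^(138/46) ≈ 0.1250.
C₀ = D/Vd = 550/50 ≈ 11.000 mg/L.
Before the 3rd dose, 2 doses have been given. Superposition: Cmin = C₀·(f + f²).
≈ 11.000 × (0.1250 + 0.0156) ≈ 11.000 × 0.1406 ≈ 1.547 mg/L.

1.5 mg/L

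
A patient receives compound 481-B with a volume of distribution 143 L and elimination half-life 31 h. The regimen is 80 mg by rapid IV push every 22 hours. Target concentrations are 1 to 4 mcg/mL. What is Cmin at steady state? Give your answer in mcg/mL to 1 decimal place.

τ/t½ = 22/31 ≈ 0.70968, so fraction remaining f = (1/2)^(22/31) ≈ 0.6115.
Accumulation ratio R = 1/(1 − f) ≈ 1/0.3885 ≈ 2.5740.
Each bolus raises the concentration by D/Vd = 80/143 ≈ 0.559 mcg/mL.
Cmax,ss = C₀/(1 − f) ≈ 0.559/0.3885 ≈ 1.439 mcg/mL.
One interval later, Cmin,ss = Cmax,ss·e^(−kτ) ≈ 1.439 × 0.6115 ≈ 0.880 mcg/mL.
Trough 0.9 mcg/mL vs MEC 1 mcg/mL: subtherapeutic.

0.9 mcg/mL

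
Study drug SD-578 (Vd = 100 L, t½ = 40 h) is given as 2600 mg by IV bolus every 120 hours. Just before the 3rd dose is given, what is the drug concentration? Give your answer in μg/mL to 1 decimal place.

3.7 μg/mL

f = (1/2)^(τ/t½) = (1/2)^(120/40) ≈ 0.1250.
C₀ = D/Vd = 2600/100 ≈ 26.000 μg/mL.
Before the 3rd dose, 2 doses have been given. Superposition: Cmin = C₀·(f + f²).
≈ 26.000 × (0.1250 + 0.0156) ≈ 26.000 × 0.1406 ≈ 3.656 μg/mL.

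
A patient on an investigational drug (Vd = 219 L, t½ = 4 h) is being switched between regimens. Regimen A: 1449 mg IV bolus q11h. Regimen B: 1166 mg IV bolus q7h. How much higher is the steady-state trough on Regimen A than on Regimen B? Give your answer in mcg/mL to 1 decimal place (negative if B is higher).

-1.1 mcg/mL

Regimen A: f = (1/2)^(11/4) ≈ 0.1487; Cmin,ss = (1449/219)·f/(1−f) ≈ 1.156 mcg/mL.
Regimen B: f = (1/2)^(7/4) ≈ 0.2973; Cmin,ss = (1166/219)·f/(1−f) ≈ 2.253 mcg/mL.
Difference ≈ 1.156 − 2.253 ≈ -1.097 mcg/mL.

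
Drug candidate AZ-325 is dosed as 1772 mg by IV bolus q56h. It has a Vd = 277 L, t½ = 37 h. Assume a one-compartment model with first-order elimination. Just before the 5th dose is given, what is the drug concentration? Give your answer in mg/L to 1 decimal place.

f = (1/2)^(τ/t½) = (1/2)^(56/37) ≈ 0.3503.
C₀ = D/Vd = 1772/277 ≈ 6.397 mg/L.
Before the 5th dose, 4 doses have been given. Superposition: Cmin = C₀·(f + f² + … + f^4).
≈ 6.397 × (0.3503 + 0.1227 + 0.0430 + 0.0151) ≈ 6.397 × 0.5311 ≈ 3.397 mg/L.

3.4 mg/L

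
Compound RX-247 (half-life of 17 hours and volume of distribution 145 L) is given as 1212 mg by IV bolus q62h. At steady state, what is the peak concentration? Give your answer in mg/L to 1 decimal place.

τ/t½ = 62/17 ≈ 3.6471, so fraction remaining f = (1/2)^(62/17) ≈ 0.0798.
Accumulation ratio R = 1/(1 − f) ≈ 1/0.9202 ≈ 1.0867.
Single-dose peak C₀ = D/Vd = 1212/145 ≈ 8.359 mg/L.
Steady-state peak Cmax,ss = C₀·R ≈ 8.359 × 1.0867 ≈ 9.084 mg/L.

9.1 mg/L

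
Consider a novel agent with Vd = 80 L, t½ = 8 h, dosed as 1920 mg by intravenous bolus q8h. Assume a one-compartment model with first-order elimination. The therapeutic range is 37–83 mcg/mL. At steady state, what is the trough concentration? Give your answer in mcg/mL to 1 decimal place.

24.0 mcg/mL

τ = 8 h = 1 half-life, so f = (1/2)^1 = 0.5.
Accumulation ratio R = 1/(1 − f) = 1/0.5 = 2/1.
Single-dose peak C₀ = D/Vd = 1920/80 = 24 mcg/mL.
Steady-state peak Cmax,ss = C₀·R = 24 × 2/1 ≈ 48.000 mcg/mL.
Steady-state trough Cmin,ss = Cmax,ss·f ≈ 48.000 × 0.5 ≈ 24.000 mcg/mL.
Trough 24.0 mcg/mL vs MEC 37 mcg/mL: subtherapeutic.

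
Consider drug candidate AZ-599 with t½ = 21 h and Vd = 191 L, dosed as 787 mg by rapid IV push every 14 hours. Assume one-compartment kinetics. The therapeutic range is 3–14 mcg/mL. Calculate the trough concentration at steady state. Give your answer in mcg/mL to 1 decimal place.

7.0 mcg/mL

k = ln2/t½ = ln2/21 ≈ 0.033007 h⁻¹; fraction remaining f = e^(−kτ) = e^(−0.033007×14) ≈ 0.6300.
Accumulation ratio R = 1/(1 − f) ≈ 1/0.3700 ≈ 2.7027.
Each bolus raises the concentration by D/Vd = 787/191 ≈ 4.120 mcg/mL.
Cmax,ss = C₀/(1 − f) ≈ 4.120/0.3700 ≈ 11.135 mcg/mL.
One interval later, Cmin,ss = Cmax,ss·e^(−kτ) ≈ 11.135 × 0.6300 ≈ 7.015 mcg/mL.
Trough 7.0 mcg/mL vs MEC 3 mcg/mL: adequate.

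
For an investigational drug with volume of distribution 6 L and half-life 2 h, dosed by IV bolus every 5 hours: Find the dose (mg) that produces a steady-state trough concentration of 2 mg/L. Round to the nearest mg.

56 mg

τ/t½ = 5/2 ≈ 2.5, so f = (1/2)^(5/2) ≈ 0.176777.
Cmin,ss = (D/Vd)·f/(1−f), so D = Cmin,ss·Vd·(1−f)/f.
D = 2 × 6 × (1−f)/f ≈ 2 × 6 × 4.65684 ≈ 55.88 mg.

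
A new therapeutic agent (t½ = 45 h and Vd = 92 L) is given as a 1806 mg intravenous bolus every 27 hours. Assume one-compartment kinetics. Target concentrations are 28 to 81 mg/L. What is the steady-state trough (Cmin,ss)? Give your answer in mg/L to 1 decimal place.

38.1 mg/L

τ/t½ = 27/45 ≈ 0.6, so fraction remaining f = (1/2)^(27/45) ≈ 0.6598.
Accumulation ratio R = 1/(1 − f) ≈ 1/0.3402 ≈ 2.9394.
Each bolus raises the concentration by D/Vd = 1806/92 ≈ 19.630 mg/L.
Cmax,ss = C₀/(1 − f) ≈ 19.630/0.3402 ≈ 57.701 mg/L.
One interval later, Cmin,ss = Cmax,ss·e^(−kτ) ≈ 57.701 × 0.6598 ≈ 38.071 mg/L.
Trough 38.1 mg/L vs MEC 28 mg/L: adequate.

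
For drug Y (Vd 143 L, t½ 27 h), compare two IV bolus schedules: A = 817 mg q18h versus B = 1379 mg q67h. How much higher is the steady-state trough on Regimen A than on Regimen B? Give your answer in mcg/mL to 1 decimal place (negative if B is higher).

Regimen A: f = (1/2)^(18/27) ≈ 0.6300; Cmin,ss = (817/143)·f/(1−f) ≈ 9.728 mcg/mL.
Regimen B: f = (1/2)^(67/27) ≈ 0.1791; Cmin,ss = (1379/143)·f/(1−f) ≈ 2.104 mcg/mL.
Difference ≈ 9.728 − 2.104 ≈ 7.624 mcg/mL.

7.6 mcg/mL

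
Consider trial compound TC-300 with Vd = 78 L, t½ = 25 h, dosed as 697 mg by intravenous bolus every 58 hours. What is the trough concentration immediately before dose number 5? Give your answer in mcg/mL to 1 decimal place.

f = (1/2)^(τ/t½) = (1/2)^(58/25) ≈ 0.2003.
C₀ = D/Vd = 697/78 ≈ 8.936 mcg/mL.
Before the 5th dose, 4 doses have been given. Superposition: Cmin = C₀·(f + f² + … + f^4).
≈ 8.936 × (0.2003 + 0.0401 + 0.0080 + 0.0016) ≈ 8.936 × 0.2500 ≈ 2.234 mcg/mL.

2.2 mcg/mL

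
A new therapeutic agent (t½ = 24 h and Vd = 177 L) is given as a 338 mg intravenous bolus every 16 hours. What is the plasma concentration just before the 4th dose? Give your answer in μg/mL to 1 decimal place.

2.4 μg/mL

f = (1/2)^(τ/t½) = (1/2)^(16/24) ≈ 0.6300.
C₀ = D/Vd = 338/177 ≈ 1.910 μg/mL.
Before the 4th dose, 3 doses have been given. Superposition: Cmin = C₀·(f + f² + … + f^3).
≈ 1.910 × (0.6300 + 0.3969 + 0.2500) ≈ 1.910 × 1.2769 ≈ 2.439 μg/mL.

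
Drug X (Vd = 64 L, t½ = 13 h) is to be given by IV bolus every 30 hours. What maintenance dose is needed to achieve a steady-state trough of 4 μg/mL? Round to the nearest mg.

1011 mg

τ/t½ = 30/13 ≈ 2.3077, so f = (1/2)^(30/13) ≈ 0.201983.
Cmin,ss = (D/Vd)·f/(1−f), so D = Cmin,ss·Vd·(1−f)/f.
D = 4 × 64 × (1−f)/f ≈ 4 × 64 × 3.95091 ≈ 1011.43 mg.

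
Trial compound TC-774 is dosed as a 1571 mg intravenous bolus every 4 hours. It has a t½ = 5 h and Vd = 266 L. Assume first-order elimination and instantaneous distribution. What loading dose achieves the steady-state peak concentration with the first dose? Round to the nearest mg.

3691 mg

f = (1/2)^(4/5) ≈ 0.574349; accumulation ratio R = 1/(1−f) ≈ 2.34934.
Loading dose to hit Cmax,ss on first dose: D_load = D_maint·R ≈ 1571 × 2.34934 ≈ 3690.81 mg.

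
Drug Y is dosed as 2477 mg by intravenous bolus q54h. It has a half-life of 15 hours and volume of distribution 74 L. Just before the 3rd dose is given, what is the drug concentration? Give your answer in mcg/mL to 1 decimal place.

f = (1/2)^(τ/t½) = (1/2)^(54/15) ≈ 0.0825.
C₀ = D/Vd = 2477/74 ≈ 33.473 mcg/mL.
Before the 3rd dose, 2 doses have been given. Superposition: Cmin = C₀·(f + f²).
≈ 33.473 × (0.0825 + 0.0068) ≈ 33.473 × 0.0893 ≈ 2.989 mcg/mL.

3.0 mcg/mL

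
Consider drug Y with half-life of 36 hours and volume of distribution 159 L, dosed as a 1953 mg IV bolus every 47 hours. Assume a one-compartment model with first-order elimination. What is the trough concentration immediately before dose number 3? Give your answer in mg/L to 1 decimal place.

7.0 mg/L

f = (1/2)^(τ/t½) = (1/2)^(47/36) ≈ 0.4046.
C₀ = D/Vd = 1953/159 ≈ 12.283 mg/L.
Before the 3rd dose, 2 doses have been given. Superposition: Cmin = C₀·(f + f²).
≈ 12.283 × (0.4046 + 0.1637) ≈ 12.283 × 0.5683 ≈ 6.980 mg/L.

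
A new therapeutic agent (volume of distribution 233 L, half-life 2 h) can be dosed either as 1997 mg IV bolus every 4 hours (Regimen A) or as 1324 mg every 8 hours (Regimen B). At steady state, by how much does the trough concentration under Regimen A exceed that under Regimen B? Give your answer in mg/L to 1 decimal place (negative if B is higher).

2.5 mg/L

Regimen A: f = (1/2)^(4/2) ≈ 0.2500; Cmin,ss = (1997/233)·f/(1−f) ≈ 2.857 mg/L.
Regimen B: f = (1/2)^(8/2) ≈ 0.0625; Cmin,ss = (1324/233)·f/(1−f) ≈ 0.379 mg/L.
Difference ≈ 2.857 − 0.379 ≈ 2.478 mg/L.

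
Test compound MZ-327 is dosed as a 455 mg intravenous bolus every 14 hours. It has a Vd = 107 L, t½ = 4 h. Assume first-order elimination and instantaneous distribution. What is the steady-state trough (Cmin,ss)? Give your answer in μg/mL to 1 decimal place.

k = ln2/t½ = ln2/4 ≈ 0.173287 h⁻¹; fraction remaining f = e^(−kτ) = e^(−0.173287×14) ≈ 0.0884.
Single-dose peak C₀ = D/Vd = 455/107 ≈ 4.252 μg/mL.
Steady-state trough Cmin,ss = C₀·f/(1−f) ≈ 4.252 × 0.0884/0.9116 ≈ 0.412 μg/mL.

0.4 μg/mL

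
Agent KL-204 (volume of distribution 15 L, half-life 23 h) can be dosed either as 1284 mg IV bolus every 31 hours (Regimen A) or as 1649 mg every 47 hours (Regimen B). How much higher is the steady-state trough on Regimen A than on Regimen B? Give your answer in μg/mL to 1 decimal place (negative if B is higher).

20.2 μg/mL

Regimen A: f = (1/2)^(31/23) ≈ 0.3929; Cmin,ss = (1284/15)·f/(1−f) ≈ 55.398 μg/mL.
Regimen B: f = (1/2)^(47/23) ≈ 0.2426; Cmin,ss = (1649/15)·f/(1−f) ≈ 35.212 μg/mL.
Difference ≈ 55.398 − 35.212 ≈ 20.186 μg/mL.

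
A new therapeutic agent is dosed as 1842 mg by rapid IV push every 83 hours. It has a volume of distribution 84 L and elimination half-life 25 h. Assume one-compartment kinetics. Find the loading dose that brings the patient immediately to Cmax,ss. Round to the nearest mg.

f = (1/2)^(83/25) ≈ 0.100134; accumulation ratio R = 1/(1−f) ≈ 1.11128.
Loading dose to hit Cmax,ss on first dose: D_load = D_maint·R ≈ 1842 × 1.11128 ≈ 2046.98 mg.

2047 mg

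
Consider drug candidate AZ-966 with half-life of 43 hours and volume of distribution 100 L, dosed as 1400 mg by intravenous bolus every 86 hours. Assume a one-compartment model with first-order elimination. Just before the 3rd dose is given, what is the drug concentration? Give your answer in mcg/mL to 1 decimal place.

4.4 mcg/mL

f = (1/2)^(τ/t½) = (1/2)^(86/43) ≈ 0.2500.
C₀ = D/Vd = 1400/100 ≈ 14.000 mcg/mL.
Before the 3rd dose, 2 doses have been given. Superposition: Cmin = C₀·(f + f²).
≈ 14.000 × (0.2500 + 0.0625) ≈ 14.000 × 0.3125 ≈ 4.375 mcg/mL.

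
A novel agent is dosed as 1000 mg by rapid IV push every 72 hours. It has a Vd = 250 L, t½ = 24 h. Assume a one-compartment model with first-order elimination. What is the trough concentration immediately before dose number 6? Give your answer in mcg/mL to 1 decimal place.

0.6 mcg/mL

f = (1/2)^(τ/t½) = (1/2)^(72/24) ≈ 0.1250.
C₀ = D/Vd = 1000/250 ≈ 4.000 mcg/mL.
Before the 6th dose, 5 doses have been given. Superposition: Cmin = C₀·(f + f² + … + f^5).
≈ 4.000 × (0.1250 + 0.0156 + 0.0020 + 0.0002 + 0.0000) ≈ 4.000 × 0.1428 ≈ 0.571 mcg/mL.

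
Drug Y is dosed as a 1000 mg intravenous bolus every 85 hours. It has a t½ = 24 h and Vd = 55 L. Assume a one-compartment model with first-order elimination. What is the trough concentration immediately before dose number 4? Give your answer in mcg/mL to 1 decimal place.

f = (1/2)^(τ/t½) = (1/2)^(85/24) ≈ 0.0859.
C₀ = D/Vd = 1000/55 ≈ 18.182 mcg/mL.
Before the 4th dose, 3 doses have been given. Superposition: Cmin = C₀·(f + f² + … + f^3).
≈ 18.182 × (0.0859 + 0.0074 + 0.0006) ≈ 18.182 × 0.0939 ≈ 1.707 mcg/mL.

1.7 mcg/mL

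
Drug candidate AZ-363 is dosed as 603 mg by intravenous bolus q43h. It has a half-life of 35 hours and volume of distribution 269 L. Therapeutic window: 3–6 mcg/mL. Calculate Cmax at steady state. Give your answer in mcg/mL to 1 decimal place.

3.9 mcg/mL

Over one 43-h interval, 43/35 ≈ 1.2286 half-lives elapse, leaving f ≈ 0.4267 of each dose.
At steady state, accumulation factor R = 1/(1 − e^(−kτ)) ≈ 1.7443.
Single-dose peak C₀ = D/Vd = 603/269 ≈ 2.242 mcg/mL.
Cmax,ss = C₀/(1 − f) ≈ 2.242/0.5733 ≈ 3.911 mcg/mL.
Peak 3.9 mcg/mL vs MTC 6 mcg/mL: below toxic threshold.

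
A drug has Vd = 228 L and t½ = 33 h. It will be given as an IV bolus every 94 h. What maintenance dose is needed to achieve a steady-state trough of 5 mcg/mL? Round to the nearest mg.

7071 mg

τ/t½ = 94/33 ≈ 2.8485, so f = (1/2)^(94/33) ≈ 0.138842.
Cmin,ss = (D/Vd)·f/(1−f), so D = Cmin,ss·Vd·(1−f)/f.
D = 5 × 228 × (1−f)/f ≈ 5 × 228 × 6.20243 ≈ 7070.77 mg.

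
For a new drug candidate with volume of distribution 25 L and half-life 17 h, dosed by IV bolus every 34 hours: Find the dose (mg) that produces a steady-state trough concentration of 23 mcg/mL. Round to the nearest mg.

1725 mg

τ/t½ = 34/17 ≈ 2, so f = (1/2)^(34/17) ≈ 0.250000.
Cmin,ss = (D/Vd)·f/(1−f), so D = Cmin,ss·Vd·(1−f)/f.
D = 23 × 25 × (1−f)/f ≈ 23 × 25 × 3.00000 ≈ 1725.00 mg.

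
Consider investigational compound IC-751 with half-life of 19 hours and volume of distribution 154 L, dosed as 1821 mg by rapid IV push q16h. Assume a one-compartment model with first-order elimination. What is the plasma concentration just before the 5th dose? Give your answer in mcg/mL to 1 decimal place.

13.5 mcg/mL

f = (1/2)^(τ/t½) = (1/2)^(16/19) ≈ 0.5578.
C₀ = D/Vd = 1821/154 ≈ 11.825 mcg/mL.
Before the 5th dose, 4 doses have been given. Superposition: Cmin = C₀·(f + f² + … + f^4).
≈ 11.825 × (0.5578 + 0.3111 + 0.1736 + 0.0968) ≈ 11.825 × 1.1393 ≈ 13.472 mcg/mL.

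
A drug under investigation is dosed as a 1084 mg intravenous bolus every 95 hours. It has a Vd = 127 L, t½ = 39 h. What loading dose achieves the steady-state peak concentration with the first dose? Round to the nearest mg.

1330 mg

f = (1/2)^(95/39) ≈ 0.184808; accumulation ratio R = 1/(1−f) ≈ 1.22670.
Loading dose to hit Cmax,ss on first dose: D_load = D_maint·R ≈ 1084 × 1.22670 ≈ 1329.74 mg.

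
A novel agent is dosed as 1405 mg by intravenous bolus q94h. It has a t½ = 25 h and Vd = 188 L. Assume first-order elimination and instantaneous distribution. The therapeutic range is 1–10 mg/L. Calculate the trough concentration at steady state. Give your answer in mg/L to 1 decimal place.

k = ln2/t½ = ln2/25 ≈ 0.027726 h⁻¹; fraction remaining f = e^(−kτ) = e^(−0.027726×94) ≈ 0.0738.
Single-dose peak C₀ = D/Vd = 1405/188 ≈ 7.473 mg/L.
Steady-state trough Cmin,ss = C₀·f/(1−f) ≈ 7.473 × 0.0738/0.9262 ≈ 0.595 mg/L.
Trough 0.6 mg/L vs MEC 1 mg/L: subtherapeutic.

0.6 mg/L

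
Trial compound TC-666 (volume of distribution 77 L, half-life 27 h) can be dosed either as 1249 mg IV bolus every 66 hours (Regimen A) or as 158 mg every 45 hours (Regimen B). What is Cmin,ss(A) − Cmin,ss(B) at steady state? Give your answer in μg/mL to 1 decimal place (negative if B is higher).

Regimen A: f = (1/2)^(66/27) ≈ 0.1837; Cmin,ss = (1249/77)·f/(1−f) ≈ 3.650 μg/mL.
Regimen B: f = (1/2)^(45/27) ≈ 0.3150; Cmin,ss = (158/77)·f/(1−f) ≈ 0.944 μg/mL.
Difference ≈ 3.650 − 0.944 ≈ 2.706 μg/mL.

2.7 μg/mL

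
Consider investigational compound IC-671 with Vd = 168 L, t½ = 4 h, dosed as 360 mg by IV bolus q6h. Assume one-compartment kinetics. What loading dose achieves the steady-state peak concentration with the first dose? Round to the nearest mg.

557 mg

f = (1/2)^(6/4) ≈ 0.353553; accumulation ratio R = 1/(1−f) ≈ 1.54692.
Loading dose to hit Cmax,ss on first dose: D_load = D_maint·R ≈ 360 × 1.54692 ≈ 556.89 mg.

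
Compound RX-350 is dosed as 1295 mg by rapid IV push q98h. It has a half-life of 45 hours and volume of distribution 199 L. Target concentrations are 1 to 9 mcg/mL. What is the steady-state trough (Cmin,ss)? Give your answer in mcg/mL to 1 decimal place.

1.8 mcg/mL

Over one 98-h interval, 98/45 ≈ 2.1778 half-lives elapse, leaving f ≈ 0.2210 of each dose.
Each bolus raises the concentration by D/Vd = 1295/199 ≈ 6.508 mcg/mL.
Steady-state trough Cmin,ss = C₀·f/(1−f) ≈ 6.508 × 0.2210/0.7790 ≈ 1.846 mcg/mL.
Trough 1.8 mcg/mL vs MEC 1 mcg/mL: adequate.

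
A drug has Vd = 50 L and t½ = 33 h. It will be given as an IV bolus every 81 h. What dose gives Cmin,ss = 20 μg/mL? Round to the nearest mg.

4481 mg

τ/t½ = 81/33 ≈ 2.4545, so f = (1/2)^(81/33) ≈ 0.182435.
Cmin,ss = (D/Vd)·f/(1−f), so D = Cmin,ss·Vd·(1−f)/f.
D = 20 × 50 × (1−f)/f ≈ 20 × 50 × 4.48140 ≈ 4481.40 mg.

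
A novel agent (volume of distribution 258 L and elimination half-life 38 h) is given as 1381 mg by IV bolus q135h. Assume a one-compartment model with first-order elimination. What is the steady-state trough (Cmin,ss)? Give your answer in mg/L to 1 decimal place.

0.5 mg/L

Over one 135-h interval, 135/38 ≈ 3.5526 half-lives elapse, leaving f ≈ 0.0852 of each dose.
At steady state, accumulation factor R = 1/(1 − e^(−kτ)) ≈ 1.0931.
Single-dose peak C₀ = D/Vd = 1381/258 ≈ 5.353 mg/L.
Steady-state peak Cmax,ss = C₀·R ≈ 5.353 × 1.0931 ≈ 5.851 mg/L.
One interval later, Cmin,ss = Cmax,ss·e^(−kτ) ≈ 5.851 × 0.0852 ≈ 0.499 mg/L.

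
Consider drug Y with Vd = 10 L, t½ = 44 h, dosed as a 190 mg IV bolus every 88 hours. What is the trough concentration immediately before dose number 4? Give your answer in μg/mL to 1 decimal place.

6.2 μg/mL

f = (1/2)^(τ/t½) = (1/2)^(88/44) ≈ 0.2500.
C₀ = D/Vd = 190/10 ≈ 19.000 μg/mL.
Before the 4th dose, 3 doses have been given. Superposition: Cmin = C₀·(f + f² + … + f^3).
≈ 19.000 × (0.2500 + 0.0625 + 0.0156) ≈ 19.000 × 0.3281 ≈ 6.234 μg/mL.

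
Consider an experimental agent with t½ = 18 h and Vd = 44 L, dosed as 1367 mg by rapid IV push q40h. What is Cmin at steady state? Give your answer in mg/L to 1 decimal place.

τ/t½ = 40/18 ≈ 2.2222, so fraction remaining f = (1/2)^(40/18) ≈ 0.2143.
Accumulation ratio R = 1/(1 − f) ≈ 1/0.7857 ≈ 1.2728.
Single-dose peak C₀ = D/Vd = 1367/44 ≈ 31.068 mg/L.
Steady-state peak Cmax,ss = C₀·R ≈ 31.068 × 1.2728 ≈ 39.543 mg/L.
Steady-state trough Cmin,ss = Cmax,ss·f ≈ 39.543 × 0.2143 ≈ 8.474 mg/L.

8.5 mg/L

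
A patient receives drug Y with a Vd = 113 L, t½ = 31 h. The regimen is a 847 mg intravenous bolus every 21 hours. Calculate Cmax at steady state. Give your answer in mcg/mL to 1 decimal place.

Over one 21-h interval, 21/31 ≈ 0.67742 half-lives elapse, leaving f ≈ 0.6253 of each dose.
At steady state, accumulation factor R = 1/(1 − e^(−kτ)) ≈ 2.6688.
Single-dose peak C₀ = D/Vd = 847/113 ≈ 7.496 mcg/mL.
Steady-state peak Cmax,ss = C₀·R ≈ 7.496 × 2.6688 ≈ 20.005 mcg/mL.

20.0 mcg/mL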